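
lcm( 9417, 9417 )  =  9417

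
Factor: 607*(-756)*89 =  - 2^2*3^3*7^1*89^1 * 607^1 = -40841388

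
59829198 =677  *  88374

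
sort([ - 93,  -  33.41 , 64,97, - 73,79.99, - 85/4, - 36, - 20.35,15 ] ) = [ - 93,  -  73,  -  36, - 33.41, - 85/4, - 20.35 , 15,64,79.99,  97 ] 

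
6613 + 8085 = 14698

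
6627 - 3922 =2705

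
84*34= 2856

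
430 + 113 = 543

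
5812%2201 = 1410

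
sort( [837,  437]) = [437,837]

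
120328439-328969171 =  - 208640732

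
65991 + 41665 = 107656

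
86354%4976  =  1762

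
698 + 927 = 1625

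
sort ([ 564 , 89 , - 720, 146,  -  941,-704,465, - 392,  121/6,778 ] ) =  [- 941,-720, - 704,  -  392 , 121/6,89 , 146, 465,  564, 778 ]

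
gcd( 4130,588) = 14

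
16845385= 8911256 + 7934129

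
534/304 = 267/152 = 1.76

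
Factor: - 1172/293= - 2^2 = - 4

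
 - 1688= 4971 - 6659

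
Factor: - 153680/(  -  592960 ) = 113/436 = 2^(-2 )*109^( -1 )*113^1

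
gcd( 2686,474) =158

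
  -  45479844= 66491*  ( - 684 )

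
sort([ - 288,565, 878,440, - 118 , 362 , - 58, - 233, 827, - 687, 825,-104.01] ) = [ - 687,-288, - 233, - 118, - 104.01 , - 58, 362,440,565,825, 827 , 878 ]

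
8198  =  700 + 7498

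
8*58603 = 468824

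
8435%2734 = 233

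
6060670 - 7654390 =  - 1593720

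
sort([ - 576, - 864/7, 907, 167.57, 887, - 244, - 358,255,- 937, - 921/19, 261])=[ - 937 , - 576, - 358, - 244, - 864/7 , - 921/19,  167.57 , 255,261, 887, 907] 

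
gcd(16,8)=8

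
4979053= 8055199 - 3076146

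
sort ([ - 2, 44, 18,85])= [ - 2, 18,44,85]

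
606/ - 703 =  - 1 +97/703  =  - 0.86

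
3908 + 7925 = 11833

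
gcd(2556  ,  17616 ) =12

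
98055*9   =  882495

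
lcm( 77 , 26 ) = 2002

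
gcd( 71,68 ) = 1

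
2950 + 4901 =7851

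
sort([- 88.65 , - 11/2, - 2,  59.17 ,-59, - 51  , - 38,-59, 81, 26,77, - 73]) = [ - 88.65,-73, - 59, - 59,-51 , - 38 ,-11/2,-2,26 , 59.17,77,81 ] 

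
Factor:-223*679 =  - 7^1 * 97^1 * 223^1 = - 151417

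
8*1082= 8656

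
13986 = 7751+6235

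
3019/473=3019/473 = 6.38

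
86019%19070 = 9739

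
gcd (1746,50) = 2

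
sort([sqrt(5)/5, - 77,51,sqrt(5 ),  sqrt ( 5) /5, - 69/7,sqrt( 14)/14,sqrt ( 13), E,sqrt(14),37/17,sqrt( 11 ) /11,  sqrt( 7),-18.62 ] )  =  [ - 77, - 18.62, - 69/7,sqrt ( 14)/14,sqrt(11 )/11,sqrt(5)/5,sqrt( 5 ) /5, 37/17,  sqrt( 5 ), sqrt (7),E,sqrt ( 13), sqrt ( 14),51]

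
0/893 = 0 = 0.00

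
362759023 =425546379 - 62787356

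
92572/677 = 136+500/677 = 136.74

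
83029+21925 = 104954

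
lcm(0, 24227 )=0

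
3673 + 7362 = 11035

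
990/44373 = 330/14791=0.02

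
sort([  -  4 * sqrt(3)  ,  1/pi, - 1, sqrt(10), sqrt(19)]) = [ - 4*sqrt(3 ), - 1,1/pi,sqrt(10),sqrt(19 )]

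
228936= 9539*24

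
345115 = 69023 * 5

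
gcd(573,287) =1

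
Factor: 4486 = 2^1 * 2243^1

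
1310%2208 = 1310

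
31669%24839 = 6830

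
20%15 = 5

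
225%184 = 41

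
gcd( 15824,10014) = 2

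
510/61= 510/61 = 8.36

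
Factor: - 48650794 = - 2^1*61^1*113^1 * 3529^1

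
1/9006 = 1/9006 = 0.00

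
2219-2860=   - 641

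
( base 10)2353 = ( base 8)4461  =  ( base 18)74D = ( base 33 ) 25a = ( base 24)421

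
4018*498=2000964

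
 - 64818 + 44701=-20117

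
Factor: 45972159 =3^1 * 1373^1 * 11161^1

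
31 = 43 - 12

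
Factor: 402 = 2^1 * 3^1*67^1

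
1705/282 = 1705/282 = 6.05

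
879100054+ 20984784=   900084838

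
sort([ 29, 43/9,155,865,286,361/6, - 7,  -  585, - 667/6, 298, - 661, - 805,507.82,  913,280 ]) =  [ -805, - 661, - 585, - 667/6, - 7, 43/9,29 , 361/6,155,280,286,298 , 507.82,865,913]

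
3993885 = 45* 88753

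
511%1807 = 511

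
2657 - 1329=1328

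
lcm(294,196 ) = 588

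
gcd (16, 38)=2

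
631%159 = 154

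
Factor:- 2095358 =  - 2^1*19^1*67^1*823^1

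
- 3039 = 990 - 4029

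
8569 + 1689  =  10258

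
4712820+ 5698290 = 10411110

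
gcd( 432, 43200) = 432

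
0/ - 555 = 0/1 = -  0.00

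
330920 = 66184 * 5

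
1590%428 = 306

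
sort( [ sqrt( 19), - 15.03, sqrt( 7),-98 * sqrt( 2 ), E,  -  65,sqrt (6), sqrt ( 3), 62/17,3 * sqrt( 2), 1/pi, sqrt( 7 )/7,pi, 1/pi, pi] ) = [  -  98 * sqrt( 2), - 65, - 15.03, 1/pi, 1/pi,sqrt ( 7)/7, sqrt(3 ), sqrt( 6 ),sqrt ( 7), E,pi, pi,62/17,3*sqrt( 2 ), sqrt( 19)] 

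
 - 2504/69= - 37 + 49/69 = -36.29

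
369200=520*710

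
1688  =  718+970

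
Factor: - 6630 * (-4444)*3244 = 95580307680 = 2^5*3^1 *5^1 * 11^1*13^1*17^1*101^1*811^1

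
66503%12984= 1583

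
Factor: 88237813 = 88237813^1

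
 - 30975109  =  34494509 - 65469618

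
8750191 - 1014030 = 7736161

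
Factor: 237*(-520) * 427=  - 52623480 =- 2^3*3^1* 5^1*7^1*13^1*61^1*79^1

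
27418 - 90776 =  - 63358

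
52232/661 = 79 + 13/661=79.02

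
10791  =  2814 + 7977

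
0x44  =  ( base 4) 1010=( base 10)68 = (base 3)2112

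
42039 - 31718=10321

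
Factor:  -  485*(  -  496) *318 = 76498080 = 2^5 * 3^1*5^1* 31^1*53^1*97^1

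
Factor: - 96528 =  -  2^4*3^1*2011^1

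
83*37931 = 3148273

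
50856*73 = 3712488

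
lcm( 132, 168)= 1848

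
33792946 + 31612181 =65405127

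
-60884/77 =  - 791 + 23/77   =  - 790.70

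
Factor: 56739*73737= 4183763643 = 3^4*2731^1 * 18913^1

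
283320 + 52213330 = 52496650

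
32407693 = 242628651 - 210220958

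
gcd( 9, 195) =3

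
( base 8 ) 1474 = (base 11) 693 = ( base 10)828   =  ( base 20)218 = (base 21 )1i9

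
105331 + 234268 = 339599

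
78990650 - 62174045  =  16816605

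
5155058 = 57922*89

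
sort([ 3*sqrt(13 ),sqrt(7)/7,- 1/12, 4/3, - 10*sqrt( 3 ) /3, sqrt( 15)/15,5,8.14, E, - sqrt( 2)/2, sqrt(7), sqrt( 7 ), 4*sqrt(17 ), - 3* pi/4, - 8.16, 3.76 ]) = [  -  8.16, -10*sqrt(3) /3  , - 3*pi/4,- sqrt(2 )/2, - 1/12,sqrt(15) /15,sqrt( 7) /7, 4/3, sqrt( 7 ), sqrt( 7), E, 3.76,5, 8.14, 3*sqrt ( 13),4*sqrt(17)] 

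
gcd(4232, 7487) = 1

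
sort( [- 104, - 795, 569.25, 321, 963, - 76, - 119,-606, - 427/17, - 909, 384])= [ - 909, - 795, - 606, - 119, - 104, - 76, - 427/17,321, 384, 569.25,963 ]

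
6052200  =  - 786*( - 7700)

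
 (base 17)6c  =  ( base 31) 3l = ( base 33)3F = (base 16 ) 72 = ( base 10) 114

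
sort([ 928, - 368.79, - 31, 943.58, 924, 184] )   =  [ - 368.79, - 31, 184,924, 928,  943.58]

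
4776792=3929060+847732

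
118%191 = 118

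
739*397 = 293383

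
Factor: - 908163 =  - 3^2*100907^1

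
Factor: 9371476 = 2^2 * 2342869^1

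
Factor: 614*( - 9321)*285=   -  1631081790= - 2^1 * 3^2*5^1*13^1* 19^1 * 239^1*307^1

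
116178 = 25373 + 90805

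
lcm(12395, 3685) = 136345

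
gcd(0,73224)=73224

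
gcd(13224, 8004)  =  348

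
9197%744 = 269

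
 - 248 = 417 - 665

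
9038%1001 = 29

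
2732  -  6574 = -3842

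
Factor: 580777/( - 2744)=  - 2^( - 3) *7^( - 3)*389^1*1493^1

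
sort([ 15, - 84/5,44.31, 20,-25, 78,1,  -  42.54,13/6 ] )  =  [-42.54,-25 ,-84/5, 1,13/6,15,  20,44.31,78]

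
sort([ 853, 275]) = [ 275, 853] 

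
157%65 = 27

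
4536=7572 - 3036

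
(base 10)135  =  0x87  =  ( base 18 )79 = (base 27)50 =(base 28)4n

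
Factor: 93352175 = 5^2*7^1  *  83^1 * 6427^1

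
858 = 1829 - 971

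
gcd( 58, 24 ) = 2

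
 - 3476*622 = -2162072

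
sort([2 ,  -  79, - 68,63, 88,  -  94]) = [ - 94,-79, - 68, 2, 63 , 88 ]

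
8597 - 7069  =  1528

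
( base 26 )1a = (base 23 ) 1d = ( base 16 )24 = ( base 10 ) 36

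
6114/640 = 9 + 177/320 = 9.55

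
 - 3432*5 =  - 17160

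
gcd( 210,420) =210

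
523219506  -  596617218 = - 73397712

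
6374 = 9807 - 3433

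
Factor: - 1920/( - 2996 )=2^5 *3^1*5^1 * 7^( - 1 )*107^( - 1) = 480/749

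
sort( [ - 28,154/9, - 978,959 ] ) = [ - 978, - 28, 154/9, 959 ]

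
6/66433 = 6/66433  =  0.00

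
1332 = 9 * 148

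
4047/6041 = 4047/6041 = 0.67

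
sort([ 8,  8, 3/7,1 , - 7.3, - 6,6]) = [ - 7.3,  -  6, 3/7, 1, 6, 8, 8]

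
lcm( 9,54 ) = 54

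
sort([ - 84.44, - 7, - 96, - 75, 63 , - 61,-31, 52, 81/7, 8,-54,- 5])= [ - 96, - 84.44,-75, - 61 ,-54,-31, - 7, - 5,8,  81/7,52, 63]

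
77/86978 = 77/86978 = 0.00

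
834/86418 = 139/14403 =0.01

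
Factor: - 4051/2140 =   -  2^( - 2)*5^( - 1)*107^(-1)*4051^1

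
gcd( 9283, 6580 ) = 1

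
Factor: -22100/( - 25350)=34/39 = 2^1*3^( - 1) * 13^(-1)*17^1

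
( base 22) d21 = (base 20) FGH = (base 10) 6337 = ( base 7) 24322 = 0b1100011000001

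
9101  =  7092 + 2009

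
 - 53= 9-62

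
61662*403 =24849786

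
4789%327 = 211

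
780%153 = 15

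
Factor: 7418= 2^1 * 3709^1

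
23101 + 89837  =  112938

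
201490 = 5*40298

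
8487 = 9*943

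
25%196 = 25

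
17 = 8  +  9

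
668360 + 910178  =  1578538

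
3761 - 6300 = - 2539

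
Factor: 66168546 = 2^1*3^1*29^1*163^1*2333^1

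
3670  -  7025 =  - 3355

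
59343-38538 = 20805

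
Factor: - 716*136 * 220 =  - 21422720 = - 2^7*5^1*11^1* 17^1*179^1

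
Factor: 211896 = 2^3*3^5 * 109^1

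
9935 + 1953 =11888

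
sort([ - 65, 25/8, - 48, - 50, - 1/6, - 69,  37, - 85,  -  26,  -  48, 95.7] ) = [ - 85, - 69, - 65, - 50, - 48, - 48, - 26,- 1/6, 25/8, 37 , 95.7]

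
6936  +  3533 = 10469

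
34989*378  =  13225842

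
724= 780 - 56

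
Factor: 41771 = 41771^1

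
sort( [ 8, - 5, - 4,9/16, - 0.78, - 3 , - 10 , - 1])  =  [ - 10, - 5, - 4, - 3,-1,  -  0.78 , 9/16,8 ] 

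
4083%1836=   411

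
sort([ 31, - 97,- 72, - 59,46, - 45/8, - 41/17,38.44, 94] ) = [ - 97, - 72, - 59, - 45/8,- 41/17,31,38.44 , 46 , 94] 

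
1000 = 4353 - 3353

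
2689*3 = 8067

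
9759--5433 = 15192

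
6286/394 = 15+188/197 = 15.95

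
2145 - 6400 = -4255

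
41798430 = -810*( - 51603 )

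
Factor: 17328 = 2^4*3^1*19^2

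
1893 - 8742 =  - 6849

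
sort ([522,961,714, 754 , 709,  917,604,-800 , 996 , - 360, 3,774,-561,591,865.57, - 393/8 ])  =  [  -  800, - 561, - 360, - 393/8,3, 522, 591, 604, 709, 714,754,774,  865.57,917, 961,996 ]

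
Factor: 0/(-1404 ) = 0 =0^1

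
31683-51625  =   - 19942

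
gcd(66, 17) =1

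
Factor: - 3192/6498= - 2^2*3^( - 1 )*7^1*19^( - 1) = - 28/57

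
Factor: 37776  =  2^4*3^1 * 787^1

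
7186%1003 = 165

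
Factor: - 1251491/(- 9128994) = 2^( - 1)*3^ ( - 1)*7^( - 2)*101^1*12391^1*31051^(-1) 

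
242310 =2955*82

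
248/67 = 248/67 = 3.70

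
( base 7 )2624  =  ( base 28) 17I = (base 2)1111100110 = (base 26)1CA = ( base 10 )998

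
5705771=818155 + 4887616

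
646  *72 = 46512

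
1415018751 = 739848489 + 675170262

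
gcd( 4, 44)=4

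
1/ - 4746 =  - 1 + 4745/4746 = - 0.00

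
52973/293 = 52973/293= 180.80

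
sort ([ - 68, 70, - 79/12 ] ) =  [  -  68, - 79/12,70]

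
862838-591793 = 271045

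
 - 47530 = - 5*9506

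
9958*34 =338572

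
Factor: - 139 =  - 139^1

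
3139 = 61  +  3078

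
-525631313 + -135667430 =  - 661298743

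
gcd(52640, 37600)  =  7520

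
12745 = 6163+6582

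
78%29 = 20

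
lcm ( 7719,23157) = 23157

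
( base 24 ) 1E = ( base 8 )46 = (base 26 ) 1c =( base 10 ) 38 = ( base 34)14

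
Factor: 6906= 2^1*3^1*1151^1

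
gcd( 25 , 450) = 25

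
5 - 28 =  - 23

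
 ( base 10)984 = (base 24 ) 1H0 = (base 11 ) 815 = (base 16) 3d8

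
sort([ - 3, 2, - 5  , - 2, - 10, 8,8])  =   [-10, - 5, - 3, -2,2, 8, 8 ]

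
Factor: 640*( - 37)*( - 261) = 2^7 *3^2*5^1 * 29^1 * 37^1 = 6180480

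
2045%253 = 21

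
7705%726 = 445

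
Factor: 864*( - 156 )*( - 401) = 2^7*3^4*13^1*401^1 = 54048384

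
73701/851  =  86+515/851 =86.61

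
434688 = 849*512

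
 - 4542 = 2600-7142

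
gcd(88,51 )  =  1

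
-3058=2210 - 5268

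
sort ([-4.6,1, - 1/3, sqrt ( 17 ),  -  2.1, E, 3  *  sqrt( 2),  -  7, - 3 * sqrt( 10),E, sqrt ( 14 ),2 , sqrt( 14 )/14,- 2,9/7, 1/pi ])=[ - 3*sqrt(10 ), - 7, - 4.6, - 2.1, - 2,  -  1/3,sqrt( 14)/14,1/pi,1,9/7,2, E, E,sqrt(14),sqrt( 17 ), 3*sqrt(2 )] 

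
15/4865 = 3/973 = 0.00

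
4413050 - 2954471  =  1458579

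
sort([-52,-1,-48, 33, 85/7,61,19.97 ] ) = [  -  52 , - 48, -1,85/7, 19.97,33,61]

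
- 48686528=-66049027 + 17362499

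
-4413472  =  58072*( - 76 ) 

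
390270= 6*65045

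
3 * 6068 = 18204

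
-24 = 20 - 44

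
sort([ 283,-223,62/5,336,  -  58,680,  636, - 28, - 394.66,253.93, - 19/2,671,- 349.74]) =[ - 394.66, - 349.74, - 223, - 58, - 28,-19/2, 62/5,253.93,283,336, 636,671,680]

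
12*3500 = 42000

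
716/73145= 716/73145 = 0.01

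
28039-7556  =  20483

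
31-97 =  - 66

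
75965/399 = 75965/399=190.39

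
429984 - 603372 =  - 173388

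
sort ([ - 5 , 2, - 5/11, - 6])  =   [ - 6 , - 5, - 5/11, 2]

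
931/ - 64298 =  - 931/64298 =-0.01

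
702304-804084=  - 101780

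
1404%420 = 144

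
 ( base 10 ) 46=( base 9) 51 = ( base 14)34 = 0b101110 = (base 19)28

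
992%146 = 116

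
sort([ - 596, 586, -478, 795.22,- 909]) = [ - 909, -596, - 478,586 , 795.22] 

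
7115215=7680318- 565103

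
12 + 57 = 69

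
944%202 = 136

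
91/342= 91/342 = 0.27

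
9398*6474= 60842652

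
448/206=2 + 18/103 = 2.17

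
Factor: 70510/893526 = 35255/446763 = 3^ ( - 1)*5^1*11^1 * 641^1*148921^(-1 )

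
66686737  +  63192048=129878785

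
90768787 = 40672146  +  50096641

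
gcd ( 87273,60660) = 9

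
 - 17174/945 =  - 19 + 781/945 = - 18.17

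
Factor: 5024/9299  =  2^5*17^( - 1)*157^1*547^(  -  1) 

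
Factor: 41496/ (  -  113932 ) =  - 114/313 = -  2^1*3^1*19^1*313^ ( - 1)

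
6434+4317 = 10751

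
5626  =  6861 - 1235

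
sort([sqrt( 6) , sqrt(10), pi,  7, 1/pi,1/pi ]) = [1/pi,1/pi,sqrt( 6),  pi, sqrt(10 ),7] 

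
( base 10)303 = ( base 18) GF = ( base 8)457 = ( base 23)D4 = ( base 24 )cf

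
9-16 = -7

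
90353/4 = 90353/4 =22588.25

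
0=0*288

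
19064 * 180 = 3431520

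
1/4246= 1/4246= 0.00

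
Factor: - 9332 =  - 2^2* 2333^1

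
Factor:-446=-2^1*223^1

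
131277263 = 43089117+88188146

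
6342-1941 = 4401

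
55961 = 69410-13449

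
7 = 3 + 4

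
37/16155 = 37/16155 = 0.00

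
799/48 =799/48 = 16.65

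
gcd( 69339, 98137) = 1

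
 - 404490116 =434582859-839072975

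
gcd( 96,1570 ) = 2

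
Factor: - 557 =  - 557^1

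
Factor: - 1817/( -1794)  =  2^ ( - 1 ) *3^(-1)*13^( - 1)*79^1 =79/78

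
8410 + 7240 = 15650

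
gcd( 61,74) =1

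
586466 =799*734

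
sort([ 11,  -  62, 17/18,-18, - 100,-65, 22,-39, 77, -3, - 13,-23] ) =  [ -100  ,-65,-62,  -  39, - 23 ,-18,- 13, - 3, 17/18,11 , 22,77 ] 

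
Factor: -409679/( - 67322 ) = 499/82 = 2^( - 1)*41^( - 1 )*  499^1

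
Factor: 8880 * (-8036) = - 71359680 = - 2^6*3^1*5^1*7^2 * 37^1*41^1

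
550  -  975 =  - 425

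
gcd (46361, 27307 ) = 7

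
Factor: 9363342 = 2^1*3^1*733^1*2129^1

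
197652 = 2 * 98826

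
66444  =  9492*7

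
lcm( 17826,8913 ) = 17826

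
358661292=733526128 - 374864836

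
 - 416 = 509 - 925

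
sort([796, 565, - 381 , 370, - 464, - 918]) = [- 918,  -  464, - 381,370 , 565,796] 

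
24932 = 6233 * 4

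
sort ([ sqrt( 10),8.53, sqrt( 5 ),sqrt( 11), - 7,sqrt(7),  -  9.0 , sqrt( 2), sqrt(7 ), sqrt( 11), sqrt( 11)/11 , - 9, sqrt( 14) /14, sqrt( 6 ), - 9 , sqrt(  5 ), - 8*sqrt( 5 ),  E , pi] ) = [ - 8*sqrt( 5) ,- 9.0, - 9 , - 9,- 7, sqrt( 14)/14, sqrt( 11) /11,sqrt ( 2), sqrt(5), sqrt(5), sqrt( 6), sqrt( 7), sqrt( 7 ) , E,  pi, sqrt( 10 ), sqrt(11), sqrt( 11 ), 8.53 ] 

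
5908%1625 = 1033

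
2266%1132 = 2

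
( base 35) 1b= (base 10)46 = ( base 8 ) 56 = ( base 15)31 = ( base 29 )1h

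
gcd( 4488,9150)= 6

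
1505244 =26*57894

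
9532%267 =187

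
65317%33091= 32226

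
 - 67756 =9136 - 76892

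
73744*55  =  4055920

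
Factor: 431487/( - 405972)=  - 761/716 = - 2^( - 2)*179^( - 1 )*761^1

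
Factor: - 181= -181^1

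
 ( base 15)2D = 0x2b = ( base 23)1K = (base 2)101011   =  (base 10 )43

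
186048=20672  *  9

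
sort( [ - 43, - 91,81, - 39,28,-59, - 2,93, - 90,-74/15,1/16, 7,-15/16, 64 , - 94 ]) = [ - 94, - 91, - 90,-59, - 43, - 39,  -  74/15,- 2, - 15/16, 1/16, 7,  28,64, 81, 93]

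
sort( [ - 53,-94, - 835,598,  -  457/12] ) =[ - 835, - 94, - 53, - 457/12, 598] 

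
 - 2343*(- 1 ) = 2343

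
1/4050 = 1/4050 = 0.00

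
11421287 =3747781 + 7673506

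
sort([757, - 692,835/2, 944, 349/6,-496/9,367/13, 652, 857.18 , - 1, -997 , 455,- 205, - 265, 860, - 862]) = [  -  997,-862, - 692, - 265,-205, - 496/9, - 1, 367/13, 349/6,835/2 , 455 , 652, 757, 857.18, 860, 944]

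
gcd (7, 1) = 1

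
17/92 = 17/92 = 0.18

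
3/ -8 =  - 3/8 = - 0.38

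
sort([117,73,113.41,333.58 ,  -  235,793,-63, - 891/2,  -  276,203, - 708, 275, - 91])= [ - 708, - 891/2,  -  276, - 235 ,-91, - 63, 73, 113.41,117, 203,275,333.58,793]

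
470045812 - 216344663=253701149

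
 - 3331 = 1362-4693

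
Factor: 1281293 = 13^1*98561^1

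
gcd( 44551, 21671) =13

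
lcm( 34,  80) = 1360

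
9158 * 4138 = 37895804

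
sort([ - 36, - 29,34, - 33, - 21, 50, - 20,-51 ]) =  [-51, - 36, - 33, - 29,  -  21, - 20 , 34 , 50] 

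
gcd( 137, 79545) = 1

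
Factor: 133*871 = 115843 = 7^1 * 13^1*19^1*67^1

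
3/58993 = 3/58993 = 0.00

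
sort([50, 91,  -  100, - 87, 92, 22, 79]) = [ - 100, - 87,22, 50, 79, 91,92]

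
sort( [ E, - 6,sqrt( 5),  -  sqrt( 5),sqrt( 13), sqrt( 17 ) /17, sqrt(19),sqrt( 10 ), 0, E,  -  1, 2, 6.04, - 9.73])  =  [-9.73,  -  6, - sqrt( 5 ),-1,0, sqrt( 17 ) /17, 2, sqrt( 5),  E,E, sqrt( 10), sqrt( 13),sqrt( 19 ), 6.04 ] 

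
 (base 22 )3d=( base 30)2j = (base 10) 79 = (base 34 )2B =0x4F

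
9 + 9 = 18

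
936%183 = 21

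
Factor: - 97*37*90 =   -  323010 = - 2^1 * 3^2*5^1 * 37^1 * 97^1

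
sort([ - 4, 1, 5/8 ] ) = [ - 4,5/8,1] 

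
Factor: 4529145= 3^1*5^1*301943^1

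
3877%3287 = 590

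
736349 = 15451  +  720898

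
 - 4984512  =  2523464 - 7507976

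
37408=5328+32080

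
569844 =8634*66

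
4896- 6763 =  - 1867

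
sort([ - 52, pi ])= [-52, pi ] 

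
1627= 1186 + 441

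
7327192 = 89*82328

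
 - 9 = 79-88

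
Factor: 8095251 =3^1*101^1 * 26717^1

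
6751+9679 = 16430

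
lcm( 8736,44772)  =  358176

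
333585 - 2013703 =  - 1680118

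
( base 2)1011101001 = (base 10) 745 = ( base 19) 214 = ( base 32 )N9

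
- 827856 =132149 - 960005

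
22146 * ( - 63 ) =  - 1395198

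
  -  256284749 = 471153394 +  - 727438143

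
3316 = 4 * 829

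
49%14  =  7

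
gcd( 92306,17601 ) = 1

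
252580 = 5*50516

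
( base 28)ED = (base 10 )405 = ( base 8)625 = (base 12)299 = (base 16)195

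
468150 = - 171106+639256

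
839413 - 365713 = 473700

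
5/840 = 1/168 = 0.01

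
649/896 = 649/896 = 0.72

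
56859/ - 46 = - 1237 + 43/46  =  - 1236.07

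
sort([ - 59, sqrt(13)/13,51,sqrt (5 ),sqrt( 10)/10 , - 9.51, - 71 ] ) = [- 71,-59, - 9.51,sqrt(13) /13, sqrt( 10)/10,sqrt(5),51 ]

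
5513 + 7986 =13499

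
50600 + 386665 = 437265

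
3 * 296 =888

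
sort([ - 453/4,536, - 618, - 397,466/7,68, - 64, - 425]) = [-618 , - 425, - 397, - 453/4, - 64,466/7,68,536 ]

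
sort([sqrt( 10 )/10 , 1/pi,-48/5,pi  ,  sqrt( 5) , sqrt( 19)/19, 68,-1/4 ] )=[ - 48/5,- 1/4, sqrt( 19 )/19,sqrt( 10 ) /10,1/pi, sqrt(5),pi,68 ]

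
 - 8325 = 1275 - 9600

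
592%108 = 52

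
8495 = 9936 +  -1441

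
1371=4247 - 2876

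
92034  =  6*15339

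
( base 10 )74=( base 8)112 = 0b1001010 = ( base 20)3E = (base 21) 3b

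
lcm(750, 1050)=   5250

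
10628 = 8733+1895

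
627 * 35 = 21945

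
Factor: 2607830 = 2^1*5^1 * 71^1*3673^1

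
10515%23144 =10515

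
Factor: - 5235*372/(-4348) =486855/1087= 3^2*5^1*31^1*349^1*1087^(- 1) 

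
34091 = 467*73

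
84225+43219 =127444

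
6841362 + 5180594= 12021956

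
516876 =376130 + 140746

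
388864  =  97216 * 4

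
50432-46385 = 4047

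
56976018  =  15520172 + 41455846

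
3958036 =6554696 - 2596660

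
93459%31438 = 30583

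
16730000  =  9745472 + 6984528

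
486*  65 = 31590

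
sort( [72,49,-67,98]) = [-67,49 , 72,98 ]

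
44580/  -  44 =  - 1014  +  9/11 =- 1013.18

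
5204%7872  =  5204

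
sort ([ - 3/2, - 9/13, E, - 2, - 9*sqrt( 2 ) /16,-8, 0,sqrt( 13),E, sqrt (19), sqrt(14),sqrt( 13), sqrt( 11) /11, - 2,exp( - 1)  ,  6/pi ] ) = [ - 8, - 2, - 2,-3/2, - 9*sqrt( 2) /16, - 9/13, 0, sqrt(11) /11,  exp( - 1), 6/pi,E, E, sqrt( 13 ),sqrt(13), sqrt( 14 ), sqrt(19) ] 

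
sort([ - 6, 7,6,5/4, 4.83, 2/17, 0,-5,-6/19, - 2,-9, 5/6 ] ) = [  -  9,- 6,-5, - 2,  -  6/19, 0,2/17,5/6,5/4,4.83, 6,7 ] 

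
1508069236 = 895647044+612422192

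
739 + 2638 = 3377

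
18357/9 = 6119/3  =  2039.67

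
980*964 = 944720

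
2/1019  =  2/1019 =0.00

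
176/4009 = 176/4009 = 0.04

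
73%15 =13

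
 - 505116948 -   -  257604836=-247512112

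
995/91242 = 995/91242 =0.01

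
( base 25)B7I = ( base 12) 4110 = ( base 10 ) 7068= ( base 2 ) 1101110011100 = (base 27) 9il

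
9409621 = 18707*503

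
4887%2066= 755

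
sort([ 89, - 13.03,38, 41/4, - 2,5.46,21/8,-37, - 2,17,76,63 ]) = [  -  37, - 13.03, - 2, - 2, 21/8,5.46,41/4 , 17,  38, 63 , 76, 89 ]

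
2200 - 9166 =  - 6966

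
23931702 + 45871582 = 69803284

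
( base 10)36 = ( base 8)44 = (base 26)1a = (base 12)30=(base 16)24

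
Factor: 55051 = 55051^1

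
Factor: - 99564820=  - 2^2 * 5^1*4978241^1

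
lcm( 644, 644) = 644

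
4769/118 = 4769/118 = 40.42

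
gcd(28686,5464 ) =1366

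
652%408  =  244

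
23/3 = 7 + 2/3  =  7.67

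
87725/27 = 3249 + 2/27 = 3249.07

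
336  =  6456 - 6120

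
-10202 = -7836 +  - 2366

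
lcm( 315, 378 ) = 1890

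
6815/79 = 86 +21/79= 86.27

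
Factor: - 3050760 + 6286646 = 3235886 = 2^1*1617943^1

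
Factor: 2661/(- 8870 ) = -3/10 = -2^(-1 )*3^1* 5^( - 1)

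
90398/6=45199/3= 15066.33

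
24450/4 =12225/2 = 6112.50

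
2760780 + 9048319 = 11809099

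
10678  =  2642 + 8036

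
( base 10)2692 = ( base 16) a84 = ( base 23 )521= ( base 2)101010000100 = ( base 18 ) 85a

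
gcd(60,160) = 20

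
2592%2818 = 2592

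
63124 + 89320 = 152444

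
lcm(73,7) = 511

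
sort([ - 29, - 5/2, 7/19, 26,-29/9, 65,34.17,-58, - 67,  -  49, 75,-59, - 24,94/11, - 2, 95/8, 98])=[-67, - 59, - 58, - 49, - 29, - 24, - 29/9, - 5/2,-2, 7/19,94/11, 95/8,26,34.17, 65, 75, 98]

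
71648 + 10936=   82584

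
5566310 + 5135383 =10701693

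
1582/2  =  791 = 791.00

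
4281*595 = 2547195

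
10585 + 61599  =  72184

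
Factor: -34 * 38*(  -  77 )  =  2^2*7^1*11^1*17^1*19^1 = 99484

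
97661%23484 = 3725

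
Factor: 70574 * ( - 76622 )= - 5407521028 = - 2^2*7^2*13^1 * 71^2*421^1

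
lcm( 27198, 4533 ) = 27198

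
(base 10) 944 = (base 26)1a8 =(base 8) 1660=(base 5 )12234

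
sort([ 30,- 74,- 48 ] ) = [ - 74, - 48,30 ]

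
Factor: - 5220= - 2^2*3^2*5^1* 29^1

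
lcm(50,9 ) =450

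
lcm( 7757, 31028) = 31028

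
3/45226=3/45226 = 0.00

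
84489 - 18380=66109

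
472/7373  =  472/7373 = 0.06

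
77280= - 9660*(-8 )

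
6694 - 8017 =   -  1323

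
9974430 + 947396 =10921826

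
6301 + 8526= 14827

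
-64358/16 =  - 32179/8 = -4022.38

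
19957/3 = 19957/3 = 6652.33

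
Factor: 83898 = 2^1*3^2*59^1*79^1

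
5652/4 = 1413 = 1413.00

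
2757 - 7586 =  - 4829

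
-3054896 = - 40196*76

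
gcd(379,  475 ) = 1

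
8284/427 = 8284/427 = 19.40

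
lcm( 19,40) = 760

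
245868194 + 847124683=1092992877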